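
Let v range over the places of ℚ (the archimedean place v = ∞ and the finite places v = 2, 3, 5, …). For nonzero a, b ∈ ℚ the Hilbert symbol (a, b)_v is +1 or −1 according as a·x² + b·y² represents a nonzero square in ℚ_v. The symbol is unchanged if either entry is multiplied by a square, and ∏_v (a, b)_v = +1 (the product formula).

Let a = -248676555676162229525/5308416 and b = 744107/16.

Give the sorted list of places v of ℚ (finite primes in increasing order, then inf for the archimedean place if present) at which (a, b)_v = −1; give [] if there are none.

[2, 17]

Mod squares: a ≡ -629, b ≡ 4403. Check v ∈ {∞, 2, 3, 5, 7, 13, 17, 37}.
v=5: a=5^2·(≡4), b=5^0·(≡2) mod 5; (4|5)=+1, (2|5)=-1; (−1)^{2·0·2}·(+1)^0·(-1)^2 = +1.
v=3: a=3^-4·(≡1), b=3^0·(≡2) mod 3; (1|3)=+1, (2|3)=-1; (−1)^{-4·0·1}·(+1)^0·(-1)^-4 = +1.
v=37: a=37^3·(≡31), b=37^1·(≡29) mod 37; (31|37)=-1, (29|37)=-1; (−1)^{3·1·18}·(-1)^1·(-1)^3 = +1.
v=7: a=7^2·(≡4), b=7^1·(≡3) mod 7; (4|7)=+1, (3|7)=-1; (−1)^{2·1·3}·(+1)^1·(-1)^2 = +1.
v=∞: -629 < 0 and 4403 > 0  ⇒  (a,b)_∞ = +1.
v=13: a=13^8·(≡6), b=13^2·(≡3) mod 13; (6|13)=-1, (3|13)=+1; (−1)^{8·2·6}·(-1)^2·(+1)^8 = +1.
v=2: v_2(a)=-16, v_2(b)=-4; units ≡ 3, 3 (mod 8); ε·ε+αω+βω = 1·1+-16·1+-4·1 ≡ 1  ⇒  (a,b)_2 = -1.
v=17: a=17^3·(≡11), b=17^1·(≡4) mod 17; (11|17)=-1, (4|17)=+1; (−1)^{3·1·8}·(-1)^1·(+1)^3 = -1.
(-629, 4403 / ℚ) ramifies at {2, 17}: a division algebra.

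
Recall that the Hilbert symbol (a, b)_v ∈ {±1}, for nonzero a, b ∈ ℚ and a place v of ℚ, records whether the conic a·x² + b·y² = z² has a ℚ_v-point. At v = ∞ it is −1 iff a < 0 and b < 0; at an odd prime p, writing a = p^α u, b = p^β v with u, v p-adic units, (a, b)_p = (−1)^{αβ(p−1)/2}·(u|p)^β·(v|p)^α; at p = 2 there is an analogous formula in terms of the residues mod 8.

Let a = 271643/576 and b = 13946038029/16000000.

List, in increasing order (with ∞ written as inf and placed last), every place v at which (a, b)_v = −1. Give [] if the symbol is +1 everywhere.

(a, b) ≡ (323, 71709) mod (ℚ^×)²; places V = {2, 3, 5, 7, 11, 17, 19, 29, 41, 53, ∞}.
(a,b)_11: α=0, u≡5; β=1, v≡8 (mod 11); (5|11)=+1, (8|11)=-1; sign (−1)^0·+1^1·-1^0 = +1.
(a,b)_19: α=1, u≡11; β=0, v≡2 (mod 19); (11|19)=+1, (2|19)=-1; sign (−1)^0·+1^0·-1^1 = -1.
(a,b)_∞: sgn(323)=+, sgn(71709)=+, so +1.
(a,b)_41: α=0, u≡9; β=1, v≡22 (mod 41); (9|41)=+1, (22|41)=-1; sign (−1)^0·+1^1·-1^0 = +1.
(a,b)_29: α=2, u≡28; β=0, v≡15 (mod 29); (28|29)=+1, (15|29)=-1; sign (−1)^0·+1^0·-1^2 = +1.
(a,b)_53: α=0, u≡5; β=1, v≡16 (mod 53); (5|53)=-1, (16|53)=+1; sign (−1)^0·-1^1·+1^0 = -1.
(a,b)_2: α=-6, β=-10; u≡3, v≡5 (mod 8); ε(u)ε(v)=1·0, αω(v)=-6·1, βω(u)=-10·1; sum ≡ 0  ⇒  +1.
(a,b)_5: α=0, u≡3; β=-6, v≡1 (mod 5); (3|5)=-1, (1|5)=+1; sign (−1)^0·-1^-6·+1^0 = +1.
(a,b)_17: α=1, u≡9; β=0, v≡11 (mod 17); (9|17)=+1, (11|17)=-1; sign (−1)^0·+1^0·-1^1 = -1.
(a,b)_7: α=0, u≡4; β=4, v≡2 (mod 7); (4|7)=+1, (2|7)=+1; sign (−1)^0·+1^4·+1^0 = +1.
(a,b)_3: α=-2, u≡2; β=5, v≡2 (mod 3); (2|3)=-1, (2|3)=-1; sign (−1)^0·-1^5·-1^-2 = -1.
|Ram(323, 71709)| = 4, even; anisotropic at {3, 17, 19, 53}.

[3, 17, 19, 53]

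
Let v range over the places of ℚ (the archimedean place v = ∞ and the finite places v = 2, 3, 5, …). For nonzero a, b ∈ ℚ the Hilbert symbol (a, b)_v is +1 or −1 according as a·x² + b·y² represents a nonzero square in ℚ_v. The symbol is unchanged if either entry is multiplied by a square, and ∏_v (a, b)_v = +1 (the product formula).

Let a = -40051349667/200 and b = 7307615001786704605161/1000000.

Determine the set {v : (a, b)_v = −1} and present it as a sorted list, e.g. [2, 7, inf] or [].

Mod squares: a ≡ -1334, b ≡ 41. Check v ∈ {∞, 2, 3, 5, 7, 23, 29, 41}.
v=5: a=5^-2·(≡1), b=5^-6·(≡4) mod 5; (1|5)=+1, (4|5)=+1; (−1)^{-2·-6·2}·(+1)^-6·(+1)^-2 = +1.
v=7: a=7^2·(≡3), b=7^4·(≡5) mod 7; (3|7)=-1, (5|7)=-1; (−1)^{2·4·3}·(-1)^4·(-1)^2 = +1.
v=41: a=41^2·(≡22), b=41^5·(≡16) mod 41; (22|41)=-1, (16|41)=+1; (−1)^{2·5·20}·(-1)^5·(+1)^2 = -1.
v=2: v_2(a)=-3, v_2(b)=-6; units ≡ 5, 1 (mod 8); ε·ε+αω+βω = 0·0+-3·0+-6·1 ≡ 0  ⇒  (a,b)_2 = +1.
v=3: a=3^6·(≡1), b=3^10·(≡2) mod 3; (1|3)=+1, (2|3)=-1; (−1)^{6·10·1}·(+1)^10·(-1)^6 = +1.
v=∞: -1334 < 0 and 41 > 0  ⇒  (a,b)_∞ = +1.
v=23: a=23^1·(≡10), b=23^2·(≡8) mod 23; (10|23)=-1, (8|23)=+1; (−1)^{1·2·11}·(-1)^2·(+1)^1 = +1.
v=29: a=29^1·(≡15), b=29^2·(≡12) mod 29; (15|29)=-1, (12|29)=-1; (−1)^{1·2·14}·(-1)^2·(-1)^1 = -1.
(-1334, 41 / ℚ) ramifies at {29, 41}: a division algebra.

[29, 41]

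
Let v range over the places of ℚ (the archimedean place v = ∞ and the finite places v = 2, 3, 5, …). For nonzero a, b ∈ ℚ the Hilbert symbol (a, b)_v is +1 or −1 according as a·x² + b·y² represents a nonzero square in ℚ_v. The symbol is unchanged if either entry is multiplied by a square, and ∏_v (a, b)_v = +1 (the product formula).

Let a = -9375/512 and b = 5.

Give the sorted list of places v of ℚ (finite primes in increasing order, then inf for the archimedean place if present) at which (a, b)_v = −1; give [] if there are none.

[2, 3]

(a, b) ≡ (-30, 5) mod (ℚ^×)²; places V = {2, 3, 5, ∞}.
(a,b)_∞: sgn(-30)=−, sgn(5)=+, so +1.
(a,b)_3: α=1, u≡2; β=0, v≡2 (mod 3); (2|3)=-1, (2|3)=-1; sign (−1)^0·-1^0·-1^1 = -1.
(a,b)_5: α=5, u≡1; β=1, v≡1 (mod 5); (1|5)=+1, (1|5)=+1; sign (−1)^0·+1^1·+1^5 = +1.
(a,b)_2: α=-9, β=0; u≡1, v≡5 (mod 8); ε(u)ε(v)=0·0, αω(v)=-9·1, βω(u)=0·0; sum ≡ 1  ⇒  -1.
(-30, 5 / ℚ) ramifies at {2, 3}: a division algebra.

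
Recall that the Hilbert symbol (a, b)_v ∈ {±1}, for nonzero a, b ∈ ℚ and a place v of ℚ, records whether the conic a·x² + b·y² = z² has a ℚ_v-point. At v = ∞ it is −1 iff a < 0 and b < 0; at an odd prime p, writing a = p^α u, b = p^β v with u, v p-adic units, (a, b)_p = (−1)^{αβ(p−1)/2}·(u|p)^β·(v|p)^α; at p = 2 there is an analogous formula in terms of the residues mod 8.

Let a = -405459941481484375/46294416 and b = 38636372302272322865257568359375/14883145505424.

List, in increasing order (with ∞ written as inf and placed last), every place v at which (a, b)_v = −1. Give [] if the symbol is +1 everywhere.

(a, b) ≡ (-67735, 4255) mod (ℚ^×)²; places V = {2, 3, 5, 7, 19, 23, 31, 37, ∞}.
(a,b)_5: α=7, u≡2; β=13, v≡1 (mod 5); (2|5)=-1, (1|5)=+1; sign (−1)^0·-1^13·+1^7 = -1.
(a,b)_∞: sgn(-67735)=−, sgn(4255)=+, so +1.
(a,b)_31: α=1, u≡9; β=2, v≡1 (mod 31); (9|31)=+1, (1|31)=+1; sign (−1)^0·+1^2·+1^1 = +1.
(a,b)_7: α=-2, u≡4; β=-4, v≡6 (mod 7); (4|7)=+1, (6|7)=-1; sign (−1)^0·+1^-4·-1^-2 = +1.
(a,b)_2: α=-4, β=-4; u≡1, v≡7 (mod 8); ε(u)ε(v)=0·1, αω(v)=-4·0, βω(u)=-4·0; sum ≡ 0  ⇒  +1.
(a,b)_19: α=1, u≡1; β=2, v≡8 (mod 19); (1|19)=+1, (8|19)=-1; sign (−1)^0·+1^2·-1^1 = -1.
(a,b)_37: α=2, u≡27; β=3, v≡11 (mod 37); (27|37)=+1, (11|37)=+1; sign (−1)^0·+1^3·+1^2 = +1.
(a,b)_3: α=-10, u≡2; β=-18, v≡1 (mod 3); (2|3)=-1, (1|3)=+1; sign (−1)^0·-1^-18·+1^-10 = +1.
(a,b)_23: α=5, u≡17; β=9, v≡9 (mod 23); (17|23)=-1, (9|23)=+1; sign (−1)^1·-1^9·+1^5 = +1.
|Ram(-67735, 4255)| = 2, even; anisotropic at {5, 19}.

[5, 19]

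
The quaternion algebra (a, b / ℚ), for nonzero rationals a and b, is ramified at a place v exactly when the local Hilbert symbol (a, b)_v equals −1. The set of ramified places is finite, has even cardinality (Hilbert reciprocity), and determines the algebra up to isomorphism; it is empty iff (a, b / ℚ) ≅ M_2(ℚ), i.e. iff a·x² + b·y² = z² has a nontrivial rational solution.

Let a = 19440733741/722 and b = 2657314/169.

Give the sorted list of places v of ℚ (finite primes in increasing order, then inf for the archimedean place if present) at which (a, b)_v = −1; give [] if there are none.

[2, 17, 29, 53]

Mod squares: a ≡ 321334442, b ≡ 946. Check v ∈ {∞, 2, 11, 13, 17, 19, 29, 43, 53}.
v=2: v_2(a)=-1, v_2(b)=1; units ≡ 5, 1 (mod 8); ε·ε+αω+βω = 0·0+-1·0+1·1 ≡ 1  ⇒  (a,b)_2 = -1.
v=13: a=13^1·(≡12), b=13^-2·(≡10) mod 13; (12|13)=+1, (10|13)=+1; (−1)^{1·-2·6}·(+1)^-2·(+1)^1 = +1.
v=43: a=43^1·(≡14), b=43^1·(≡12) mod 43; (14|43)=+1, (12|43)=-1; (−1)^{1·1·21}·(+1)^1·(-1)^1 = +1.
v=∞: 321334442 > 0 and 946 > 0  ⇒  (a,b)_∞ = +1.
v=17: a=17^1·(≡4), b=17^0·(≡7) mod 17; (4|17)=+1, (7|17)=-1; (−1)^{1·0·8}·(+1)^0·(-1)^1 = -1.
v=53: a=53^1·(≡41), b=53^2·(≡31) mod 53; (41|53)=-1, (31|53)=-1; (−1)^{1·2·26}·(-1)^2·(-1)^1 = -1.
v=11: a=11^3·(≡2), b=11^1·(≡9) mod 11; (2|11)=-1, (9|11)=+1; (−1)^{3·1·5}·(-1)^1·(+1)^3 = +1.
v=19: a=19^-2·(≡16), b=19^0·(≡13) mod 19; (16|19)=+1, (13|19)=-1; (−1)^{-2·0·9}·(+1)^0·(-1)^-2 = +1.
v=29: a=29^1·(≡16), b=29^0·(≡26) mod 29; (16|29)=+1, (26|29)=-1; (−1)^{1·0·14}·(+1)^0·(-1)^1 = -1.
(321334442, 946 / ℚ) ramifies at {2, 17, 29, 53}: a division algebra.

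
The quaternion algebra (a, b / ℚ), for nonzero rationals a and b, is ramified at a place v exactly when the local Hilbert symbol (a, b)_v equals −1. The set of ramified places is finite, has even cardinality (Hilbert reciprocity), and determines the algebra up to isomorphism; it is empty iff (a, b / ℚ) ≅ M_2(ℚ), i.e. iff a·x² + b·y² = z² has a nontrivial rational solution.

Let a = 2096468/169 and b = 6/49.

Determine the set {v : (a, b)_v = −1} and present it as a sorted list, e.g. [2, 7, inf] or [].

[2, 3, 11, 31]

Mod squares: a ≡ 524117, b ≡ 6. Check v ∈ {∞, 2, 3, 7, 11, 13, 29, 31, 53}.
v=∞: 524117 > 0 and 6 > 0  ⇒  (a,b)_∞ = +1.
v=53: a=53^1·(≡23), b=53^0·(≡25) mod 53; (23|53)=-1, (25|53)=+1; (−1)^{1·0·26}·(-1)^0·(+1)^1 = +1.
v=3: a=3^0·(≡2), b=3^1·(≡2) mod 3; (2|3)=-1, (2|3)=-1; (−1)^{0·1·1}·(-1)^1·(-1)^0 = -1.
v=7: a=7^0·(≡3), b=7^-2·(≡6) mod 7; (3|7)=-1, (6|7)=-1; (−1)^{0·-2·3}·(-1)^-2·(-1)^0 = +1.
v=29: a=29^1·(≡1), b=29^0·(≡9) mod 29; (1|29)=+1, (9|29)=+1; (−1)^{1·0·14}·(+1)^0·(+1)^1 = +1.
v=11: a=11^1·(≡6), b=11^0·(≡10) mod 11; (6|11)=-1, (10|11)=-1; (−1)^{1·0·5}·(-1)^0·(-1)^1 = -1.
v=2: v_2(a)=2, v_2(b)=1; units ≡ 5, 3 (mod 8); ε·ε+αω+βω = 0·1+2·1+1·1 ≡ 1  ⇒  (a,b)_2 = -1.
v=31: a=31^1·(≡30), b=31^0·(≡21) mod 31; (30|31)=-1, (21|31)=-1; (−1)^{1·0·15}·(-1)^0·(-1)^1 = -1.
v=13: a=13^-2·(≡10), b=13^0·(≡11) mod 13; (10|13)=+1, (11|13)=-1; (−1)^{-2·0·6}·(+1)^0·(-1)^-2 = +1.
(524117, 6 / ℚ) ramifies at {2, 3, 11, 31}: a division algebra.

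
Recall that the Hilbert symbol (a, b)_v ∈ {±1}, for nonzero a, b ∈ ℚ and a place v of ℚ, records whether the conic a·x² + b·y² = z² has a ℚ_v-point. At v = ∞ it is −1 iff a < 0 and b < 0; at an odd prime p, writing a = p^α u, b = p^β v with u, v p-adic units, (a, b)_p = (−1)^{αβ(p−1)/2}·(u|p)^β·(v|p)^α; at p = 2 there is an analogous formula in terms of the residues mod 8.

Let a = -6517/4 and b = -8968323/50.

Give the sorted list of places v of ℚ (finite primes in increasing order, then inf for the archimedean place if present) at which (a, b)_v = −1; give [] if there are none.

Mod squares: a ≡ -133, b ≡ -6. Check v ∈ {∞, 2, 3, 5, 7, 13, 19}.
v=∞: -133 < 0 and -6 < 0  ⇒  (a,b)_∞ = -1.
v=2: v_2(a)=-2, v_2(b)=-1; units ≡ 3, 5 (mod 8); ε·ε+αω+βω = 1·0+-2·1+-1·1 ≡ 1  ⇒  (a,b)_2 = -1.
v=5: a=5^0·(≡2), b=5^-2·(≡1) mod 5; (2|5)=-1, (1|5)=+1; (−1)^{0·-2·2}·(-1)^-2·(+1)^0 = +1.
v=3: a=3^0·(≡2), b=3^1·(≡1) mod 3; (2|3)=-1, (1|3)=+1; (−1)^{0·1·1}·(-1)^1·(+1)^0 = -1.
v=19: a=19^1·(≡14), b=19^2·(≡15) mod 19; (14|19)=-1, (15|19)=-1; (−1)^{1·2·9}·(-1)^2·(-1)^1 = -1.
v=7: a=7^3·(≡4), b=7^2·(≡2) mod 7; (4|7)=+1, (2|7)=+1; (−1)^{3·2·3}·(+1)^2·(+1)^3 = +1.
v=13: a=13^0·(≡12), b=13^2·(≡7) mod 13; (12|13)=+1, (7|13)=-1; (−1)^{0·2·6}·(+1)^2·(-1)^0 = +1.
(-133, -6 / ℚ) ramifies at {2, 3, 19, ∞}: a division algebra.

[2, 3, 19, inf]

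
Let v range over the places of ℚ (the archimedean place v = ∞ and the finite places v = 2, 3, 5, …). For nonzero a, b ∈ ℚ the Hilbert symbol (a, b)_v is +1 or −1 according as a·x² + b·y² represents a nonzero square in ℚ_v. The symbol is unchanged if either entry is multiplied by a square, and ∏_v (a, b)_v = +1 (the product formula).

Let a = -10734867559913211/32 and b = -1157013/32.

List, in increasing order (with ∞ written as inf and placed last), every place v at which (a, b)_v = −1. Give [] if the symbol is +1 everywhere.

[11, inf]

(a, b) ≡ (-22, -257114) mod (ℚ^×)²; places V = {2, 3, 11, 13, 29, 31, ∞}.
(a,b)_13: α=2, u≡3; β=1, v≡6 (mod 13); (3|13)=+1, (6|13)=-1; sign (−1)^0·+1^1·-1^2 = +1.
(a,b)_29: α=2, u≡16; β=1, v≡12 (mod 29); (16|29)=+1, (12|29)=-1; sign (−1)^0·+1^1·-1^2 = +1.
(a,b)_3: α=10, u≡2; β=2, v≡1 (mod 3); (2|3)=-1, (1|3)=+1; sign (−1)^0·-1^2·+1^10 = +1.
(a,b)_2: α=-5, β=-5; u≡5, v≡3 (mod 8); ε(u)ε(v)=0·1, αω(v)=-5·1, βω(u)=-5·1; sum ≡ 0  ⇒  +1.
(a,b)_31: α=2, u≡10; β=1, v≡1 (mod 31); (10|31)=+1, (1|31)=+1; sign (−1)^0·+1^1·+1^2 = +1.
(a,b)_∞: sgn(-22)=−, sgn(-257114)=−, so -1.
(a,b)_11: α=3, u≡3; β=1, v≡1 (mod 11); (3|11)=+1, (1|11)=+1; sign (−1)^1·+1^1·+1^3 = -1.
|Ram(-22, -257114)| = 2, even; anisotropic at {11, ∞}.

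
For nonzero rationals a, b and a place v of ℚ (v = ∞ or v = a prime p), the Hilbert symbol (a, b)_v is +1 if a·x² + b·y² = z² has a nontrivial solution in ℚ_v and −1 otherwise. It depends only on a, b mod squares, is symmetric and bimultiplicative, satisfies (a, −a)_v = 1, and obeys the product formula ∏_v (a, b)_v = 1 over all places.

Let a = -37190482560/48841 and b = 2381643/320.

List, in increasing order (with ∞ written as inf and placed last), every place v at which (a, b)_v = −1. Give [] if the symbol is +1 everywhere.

[2, 3]

Mod squares: a ≡ -10, b ≡ 15. Check v ∈ {∞, 2, 3, 5, 7, 11, 13, 17}.
v=5: a=5^1·(≡3), b=5^-1·(≡2) mod 5; (3|5)=-1, (2|5)=-1; (−1)^{1·-1·2}·(-1)^-1·(-1)^1 = +1.
v=7: a=7^2·(≡4), b=7^0·(≡1) mod 7; (4|7)=+1, (1|7)=+1; (−1)^{2·0·3}·(+1)^0·(+1)^2 = +1.
v=17: a=17^-2·(≡12), b=17^0·(≡2) mod 17; (12|17)=-1, (2|17)=+1; (−1)^{-2·0·8}·(-1)^0·(+1)^-2 = +1.
v=13: a=13^-2·(≡1), b=13^0·(≡7) mod 13; (1|13)=+1, (7|13)=-1; (−1)^{-2·0·6}·(+1)^0·(-1)^-2 = +1.
v=2: v_2(a)=7, v_2(b)=-6; units ≡ 3, 7 (mod 8); ε·ε+αω+βω = 1·1+7·0+-6·1 ≡ 1  ⇒  (a,b)_2 = -1.
v=3: a=3^4·(≡2), b=3^9·(≡2) mod 3; (2|3)=-1, (2|3)=-1; (−1)^{4·9·1}·(-1)^9·(-1)^4 = -1.
v=11: a=11^4·(≡4), b=11^2·(≡4) mod 11; (4|11)=+1, (4|11)=+1; (−1)^{4·2·5}·(+1)^2·(+1)^4 = +1.
v=∞: -10 < 0 and 15 > 0  ⇒  (a,b)_∞ = +1.
Ram(-10, 15) = {2, 3}; no ℚ_2-point on the conic.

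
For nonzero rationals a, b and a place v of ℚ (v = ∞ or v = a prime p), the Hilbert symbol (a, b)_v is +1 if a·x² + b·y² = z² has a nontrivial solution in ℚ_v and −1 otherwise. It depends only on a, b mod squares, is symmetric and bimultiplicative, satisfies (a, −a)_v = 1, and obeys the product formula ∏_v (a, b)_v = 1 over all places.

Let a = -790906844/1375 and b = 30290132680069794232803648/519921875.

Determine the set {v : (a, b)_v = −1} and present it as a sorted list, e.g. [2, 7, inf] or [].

[2, 5, 13, 19]

Mod squares: a ≡ -230945, b ≡ 138567. Check v ∈ {∞, 2, 3, 5, 7, 11, 13, 17, 19, 31}.
v=3: a=3^0·(≡1), b=3^1·(≡1) mod 3; (1|3)=+1, (1|3)=+1; (−1)^{0·1·1}·(+1)^1·(+1)^0 = +1.
v=5: a=5^-3·(≡1), b=5^-8·(≡3) mod 5; (1|5)=+1, (3|5)=-1; (−1)^{-3·-8·2}·(+1)^-8·(-1)^-3 = -1.
v=31: a=31^2·(≡7), b=31^6·(≡19) mod 31; (7|31)=+1, (19|31)=+1; (−1)^{2·6·15}·(+1)^6·(+1)^2 = +1.
v=7: a=7^2·(≡5), b=7^4·(≡1) mod 7; (5|7)=-1, (1|7)=+1; (−1)^{2·4·3}·(-1)^4·(+1)^2 = +1.
v=13: a=13^1·(≡5), b=13^3·(≡1) mod 13; (5|13)=-1, (1|13)=+1; (−1)^{1·3·6}·(-1)^3·(+1)^1 = -1.
v=17: a=17^1·(≡16), b=17^3·(≡1) mod 17; (16|17)=+1, (1|17)=+1; (−1)^{1·3·8}·(+1)^3·(+1)^1 = +1.
v=2: v_2(a)=2, v_2(b)=6; units ≡ 7, 7 (mod 8); ε·ε+αω+βω = 1·1+2·0+6·0 ≡ 1  ⇒  (a,b)_2 = -1.
v=∞: -230945 < 0 and 138567 > 0  ⇒  (a,b)_∞ = +1.
v=19: a=19^1·(≡9), b=19^3·(≡6) mod 19; (9|19)=+1, (6|19)=+1; (−1)^{1·3·9}·(+1)^3·(+1)^1 = -1.
v=11: a=11^-1·(≡5), b=11^-3·(≡10) mod 11; (5|11)=+1, (10|11)=-1; (−1)^{-1·-3·5}·(+1)^-3·(-1)^-1 = +1.
|Ram(-230945, 138567)| = 4, even; anisotropic at {2, 5, 13, 19}.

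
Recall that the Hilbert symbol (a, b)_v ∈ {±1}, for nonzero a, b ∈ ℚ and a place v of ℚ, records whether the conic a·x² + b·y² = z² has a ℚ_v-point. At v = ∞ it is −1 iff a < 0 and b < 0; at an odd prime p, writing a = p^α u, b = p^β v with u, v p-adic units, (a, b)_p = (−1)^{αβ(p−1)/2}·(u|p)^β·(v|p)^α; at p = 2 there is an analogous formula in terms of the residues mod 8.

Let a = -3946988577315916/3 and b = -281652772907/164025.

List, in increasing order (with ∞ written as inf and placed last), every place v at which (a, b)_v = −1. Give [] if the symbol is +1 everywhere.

[17, inf]

(a, b) ≡ (-57, -7667) mod (ℚ^×)²; places V = {2, 3, 5, 11, 17, 19, 29, 41, ∞}.
(a,b)_5: α=0, u≡3; β=-2, v≡3 (mod 5); (3|5)=-1, (3|5)=-1; sign (−1)^0·-1^-2·-1^0 = +1.
(a,b)_11: α=2, u≡4; β=3, v≡10 (mod 11); (4|11)=+1, (10|11)=-1; sign (−1)^0·+1^3·-1^2 = +1.
(a,b)_2: α=2, β=0; u≡7, v≡5 (mod 8); ε(u)ε(v)=1·0, αω(v)=2·1, βω(u)=0·0; sum ≡ 0  ⇒  +1.
(a,b)_29: α=4, u≡13; β=2, v≡10 (mod 29); (13|29)=+1, (10|29)=-1; sign (−1)^0·+1^2·-1^4 = +1.
(a,b)_∞: sgn(-57)=−, sgn(-7667)=−, so -1.
(a,b)_41: α=2, u≡8; β=1, v≡32 (mod 41); (8|41)=+1, (32|41)=+1; sign (−1)^0·+1^1·+1^2 = +1.
(a,b)_3: α=-1, u≡2; β=-8, v≡1 (mod 3); (2|3)=-1, (1|3)=+1; sign (−1)^0·-1^-8·+1^-1 = +1.
(a,b)_17: α=0, u≡5; β=1, v≡4 (mod 17); (5|17)=-1, (4|17)=+1; sign (−1)^0·-1^1·+1^0 = -1.
(a,b)_19: α=3, u≡9; β=2, v≡4 (mod 19); (9|19)=+1, (4|19)=+1; sign (−1)^0·+1^2·+1^3 = +1.
Ram(-57, -7667) = {17, ∞}; no ℚ_17-point on the conic.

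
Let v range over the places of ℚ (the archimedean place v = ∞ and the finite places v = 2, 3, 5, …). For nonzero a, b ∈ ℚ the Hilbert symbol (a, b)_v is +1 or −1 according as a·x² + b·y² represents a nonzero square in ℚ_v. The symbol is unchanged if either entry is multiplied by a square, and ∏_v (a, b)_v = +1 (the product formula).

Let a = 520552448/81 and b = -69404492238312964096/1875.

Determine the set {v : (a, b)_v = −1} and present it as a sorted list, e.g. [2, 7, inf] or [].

[3, 7, 29, 47]

(a, b) ≡ (47, -196707) mod (ℚ^×)²; places V = {2, 3, 5, 7, 13, 17, 19, 29, 47, ∞}.
(a,b)_19: α=0, u≡1; β=1, v≡14 (mod 19); (1|19)=+1, (14|19)=-1; sign (−1)^0·+1^1·-1^0 = +1.
(a,b)_7: α=0, u≡6; β=1, v≡4 (mod 7); (6|7)=-1, (4|7)=+1; sign (−1)^0·-1^1·+1^0 = -1.
(a,b)_3: α=-4, u≡2; β=-1, v≡2 (mod 3); (2|3)=-1, (2|3)=-1; sign (−1)^0·-1^-1·-1^-4 = -1.
(a,b)_∞: sgn(47)=+, sgn(-196707)=−, so +1.
(a,b)_29: α=0, u≡27; β=1, v≡11 (mod 29); (27|29)=-1, (11|29)=-1; sign (−1)^0·-1^1·-1^0 = -1.
(a,b)_17: α=0, u≡16; β=1, v≡3 (mod 17); (16|17)=+1, (3|17)=-1; sign (−1)^0·+1^1·-1^0 = +1.
(a,b)_47: α=1, u≡1; β=2, v≡23 (mod 47); (1|47)=+1, (23|47)=-1; sign (−1)^0·+1^2·-1^1 = -1.
(a,b)_5: α=0, u≡3; β=-4, v≡3 (mod 5); (3|5)=-1, (3|5)=-1; sign (−1)^0·-1^-4·-1^0 = +1.
(a,b)_13: α=2, u≡8; β=4, v≡12 (mod 13); (8|13)=-1, (12|13)=+1; sign (−1)^0·-1^4·+1^2 = +1.
(a,b)_2: α=16, β=24; u≡7, v≡5 (mod 8); ε(u)ε(v)=1·0, αω(v)=16·1, βω(u)=24·0; sum ≡ 0  ⇒  +1.
(47, -196707 / ℚ) ramifies at {3, 7, 29, 47}: a division algebra.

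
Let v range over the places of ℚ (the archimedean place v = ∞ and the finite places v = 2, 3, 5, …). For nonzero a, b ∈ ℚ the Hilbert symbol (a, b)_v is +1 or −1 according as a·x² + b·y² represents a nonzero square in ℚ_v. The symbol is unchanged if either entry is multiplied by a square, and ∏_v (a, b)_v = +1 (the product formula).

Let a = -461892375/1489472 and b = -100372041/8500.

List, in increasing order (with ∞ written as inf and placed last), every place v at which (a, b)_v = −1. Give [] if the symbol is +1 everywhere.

Mod squares: a ≡ -1615, b ≡ -17765. Check v ∈ {∞, 2, 3, 5, 7, 11, 17, 19, 37}.
v=3: a=3^4·(≡2), b=3^4·(≡1) mod 3; (2|3)=-1, (1|3)=+1; (−1)^{4·4·1}·(-1)^4·(+1)^4 = +1.
v=7: a=7^4·(≡4), b=7^2·(≡4) mod 7; (4|7)=+1, (4|7)=+1; (−1)^{4·2·3}·(+1)^2·(+1)^4 = +1.
v=2: v_2(a)=-6, v_2(b)=-2; units ≡ 1, 3 (mod 8); ε·ε+αω+βω = 0·1+-6·1+-2·0 ≡ 0  ⇒  (a,b)_2 = +1.
v=37: a=37^-2·(≡18), b=37^0·(≡18) mod 37; (18|37)=-1, (18|37)=-1; (−1)^{-2·0·18}·(-1)^0·(-1)^-2 = +1.
v=11: a=11^0·(≡2), b=11^3·(≡2) mod 11; (2|11)=-1, (2|11)=-1; (−1)^{0·3·5}·(-1)^3·(-1)^0 = -1.
v=17: a=17^-1·(≡6), b=17^-1·(≡8) mod 17; (6|17)=-1, (8|17)=+1; (−1)^{-1·-1·8}·(-1)^-1·(+1)^-1 = -1.
v=∞: -1615 < 0 and -17765 < 0  ⇒  (a,b)_∞ = -1.
v=5: a=5^3·(≡3), b=5^-3·(≡3) mod 5; (3|5)=-1, (3|5)=-1; (−1)^{3·-3·2}·(-1)^-3·(-1)^3 = +1.
v=19: a=19^1·(≡18), b=19^1·(≡3) mod 19; (18|19)=-1, (3|19)=-1; (−1)^{1·1·9}·(-1)^1·(-1)^1 = -1.
(-1615, -17765 / ℚ) ramifies at {11, 17, 19, ∞}: a division algebra.

[11, 17, 19, inf]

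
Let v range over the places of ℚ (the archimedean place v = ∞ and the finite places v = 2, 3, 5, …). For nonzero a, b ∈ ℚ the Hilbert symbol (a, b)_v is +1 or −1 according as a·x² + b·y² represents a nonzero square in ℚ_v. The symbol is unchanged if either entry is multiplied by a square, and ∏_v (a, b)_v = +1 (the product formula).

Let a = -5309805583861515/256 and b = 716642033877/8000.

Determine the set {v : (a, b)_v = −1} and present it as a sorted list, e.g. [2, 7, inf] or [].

[7, 19]

Mod squares: a ≡ -5035, b ≡ 365596385. Check v ∈ {∞, 2, 3, 5, 7, 11, 19, 23, 41, 53}.
v=5: a=5^1·(≡2), b=5^-3·(≡3) mod 5; (2|5)=-1, (3|5)=-1; (−1)^{1·-3·2}·(-1)^-3·(-1)^1 = +1.
v=41: a=41^2·(≡21), b=41^1·(≡8) mod 41; (21|41)=+1, (8|41)=+1; (−1)^{2·1·20}·(+1)^1·(+1)^2 = +1.
v=7: a=7^0·(≡3), b=7^1·(≡6) mod 7; (3|7)=-1, (6|7)=-1; (−1)^{0·1·3}·(-1)^1·(-1)^0 = -1.
v=2: v_2(a)=-8, v_2(b)=-6; units ≡ 5, 1 (mod 8); ε·ε+αω+βω = 0·0+-8·0+-6·1 ≡ 0  ⇒  (a,b)_2 = +1.
v=23: a=23^2·(≡1), b=23^1·(≡11) mod 23; (1|23)=+1, (11|23)=-1; (−1)^{2·1·11}·(+1)^1·(-1)^2 = +1.
v=∞: -5035 < 0 and 365596385 > 0  ⇒  (a,b)_∞ = +1.
v=19: a=19^1·(≡6), b=19^1·(≡11) mod 19; (6|19)=+1, (11|19)=+1; (−1)^{1·1·9}·(+1)^1·(+1)^1 = -1.
v=3: a=3^4·(≡2), b=3^4·(≡2) mod 3; (2|3)=-1, (2|3)=-1; (−1)^{4·4·1}·(-1)^4·(-1)^4 = +1.
v=11: a=11^4·(≡3), b=11^3·(≡8) mod 11; (3|11)=+1, (8|11)=-1; (−1)^{4·3·5}·(+1)^3·(-1)^4 = +1.
v=53: a=53^1·(≡40), b=53^1·(≡43) mod 53; (40|53)=+1, (43|53)=+1; (−1)^{1·1·26}·(+1)^1·(+1)^1 = +1.
|Ram(-5035, 365596385)| = 2, even; anisotropic at {7, 19}.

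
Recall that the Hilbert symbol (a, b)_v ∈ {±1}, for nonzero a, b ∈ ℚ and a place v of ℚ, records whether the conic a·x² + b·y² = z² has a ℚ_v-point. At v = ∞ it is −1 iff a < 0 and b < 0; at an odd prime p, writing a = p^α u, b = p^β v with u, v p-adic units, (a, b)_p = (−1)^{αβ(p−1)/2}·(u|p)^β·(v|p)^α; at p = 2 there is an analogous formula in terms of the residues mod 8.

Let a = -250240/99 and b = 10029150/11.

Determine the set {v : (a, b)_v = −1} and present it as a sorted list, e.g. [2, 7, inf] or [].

[2, 11]

Mod squares: a ≡ -43010, b ≡ 490314. Check v ∈ {∞, 2, 3, 5, 11, 17, 19, 23}.
v=∞: -43010 < 0 and 490314 > 0  ⇒  (a,b)_∞ = +1.
v=2: v_2(a)=7, v_2(b)=1; units ≡ 7, 5 (mod 8); ε·ε+αω+βω = 1·0+7·1+1·0 ≡ 1  ⇒  (a,b)_2 = -1.
v=5: a=5^1·(≡3), b=5^2·(≡1) mod 5; (3|5)=-1, (1|5)=+1; (−1)^{1·2·2}·(-1)^2·(+1)^1 = +1.
v=3: a=3^-2·(≡1), b=3^3·(≡1) mod 3; (1|3)=+1, (1|3)=+1; (−1)^{-2·3·1}·(+1)^3·(+1)^-2 = +1.
v=11: a=11^-1·(≡6), b=11^-1·(≡10) mod 11; (6|11)=-1, (10|11)=-1; (−1)^{-1·-1·5}·(-1)^-1·(-1)^-1 = -1.
v=17: a=17^1·(≡5), b=17^1·(≡3) mod 17; (5|17)=-1, (3|17)=-1; (−1)^{1·1·8}·(-1)^1·(-1)^1 = +1.
v=23: a=23^1·(≡13), b=23^1·(≡14) mod 23; (13|23)=+1, (14|23)=-1; (−1)^{1·1·11}·(+1)^1·(-1)^1 = +1.
v=19: a=19^0·(≡7), b=19^1·(≡1) mod 19; (7|19)=+1, (1|19)=+1; (−1)^{0·1·9}·(+1)^1·(+1)^0 = +1.
|Ram(-43010, 490314)| = 2, even; anisotropic at {2, 11}.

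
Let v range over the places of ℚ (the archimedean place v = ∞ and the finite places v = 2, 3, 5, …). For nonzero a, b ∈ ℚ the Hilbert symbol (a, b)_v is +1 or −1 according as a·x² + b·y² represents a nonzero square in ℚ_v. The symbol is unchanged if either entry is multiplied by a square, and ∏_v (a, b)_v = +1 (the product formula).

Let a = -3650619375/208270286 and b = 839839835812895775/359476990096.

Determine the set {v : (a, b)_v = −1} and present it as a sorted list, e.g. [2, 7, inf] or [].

(a, b) ≡ (-546, 39) mod (ℚ^×)²; places V = {2, 3, 5, 7, 11, 13, 19, 23, 29, 37, 43, ∞}.
(a,b)_7: α=-3, u≡3; β=-6, v≡1 (mod 7); (3|7)=-1, (1|7)=+1; sign (−1)^0·-1^-6·+1^-3 = +1.
(a,b)_∞: sgn(-546)=−, sgn(39)=+, so +1.
(a,b)_3: α=5, u≡1; β=3, v≡1 (mod 3); (1|3)=+1, (1|3)=+1; sign (−1)^1·+1^3·+1^5 = -1.
(a,b)_43: α=2, u≡13; β=4, v≡27 (mod 43); (13|43)=+1, (27|43)=-1; sign (−1)^0·+1^4·-1^2 = +1.
(a,b)_5: α=4, u≡4; β=2, v≡1 (mod 5); (4|5)=+1, (1|5)=+1; sign (−1)^0·+1^2·+1^4 = +1.
(a,b)_2: α=-1, β=-4; u≡7, v≡7 (mod 8); ε(u)ε(v)=1·1, αω(v)=-1·0, βω(u)=-4·0; sum ≡ 1  ⇒  -1.
(a,b)_19: α=-2, u≡6; β=-2, v≡16 (mod 19); (6|19)=+1, (16|19)=+1; sign (−1)^0·+1^-2·+1^-2 = +1.
(a,b)_23: α=0, u≡3; β=-2, v≡12 (mod 23); (3|23)=+1, (12|23)=+1; sign (−1)^0·+1^-2·+1^0 = +1.
(a,b)_11: α=0, u≡1; β=2, v≡7 (mod 11); (1|11)=+1, (7|11)=-1; sign (−1)^0·+1^2·-1^0 = +1.
(a,b)_37: α=0, u≡10; β=2, v≡24 (mod 37); (10|37)=+1, (24|37)=-1; sign (−1)^0·+1^2·-1^0 = +1.
(a,b)_13: α=1, u≡4; β=3, v≡4 (mod 13); (4|13)=+1, (4|13)=+1; sign (−1)^0·+1^3·+1^1 = +1.
(a,b)_29: α=-2, u≡16; β=0, v≡8 (mod 29); (16|29)=+1, (8|29)=-1; sign (−1)^0·+1^0·-1^-2 = +1.
Ram(-546, 39) = {2, 3}; no ℚ_2-point on the conic.

[2, 3]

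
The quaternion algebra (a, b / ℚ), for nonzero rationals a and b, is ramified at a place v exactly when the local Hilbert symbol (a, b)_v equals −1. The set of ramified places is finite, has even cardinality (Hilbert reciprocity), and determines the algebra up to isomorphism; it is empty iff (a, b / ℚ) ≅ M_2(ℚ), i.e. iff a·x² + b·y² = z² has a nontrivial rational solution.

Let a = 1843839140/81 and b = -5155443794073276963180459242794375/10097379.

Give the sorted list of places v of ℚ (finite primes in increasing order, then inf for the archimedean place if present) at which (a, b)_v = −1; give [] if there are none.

[11, 29, 31, 47]

Mod squares: a ≡ 3809585, b ≡ -113538585589. Check v ∈ {∞, 2, 3, 5, 11, 13, 19, 23, 29, 31, 43, 47}.
v=31: a=31^0·(≡26), b=31^3·(≡4) mod 31; (26|31)=-1, (4|31)=+1; (−1)^{0·3·15}·(-1)^3·(+1)^0 = -1.
v=11: a=11^2·(≡10), b=11^5·(≡10) mod 11; (10|11)=-1, (10|11)=-1; (−1)^{2·5·5}·(-1)^5·(-1)^2 = -1.
v=∞: 3809585 > 0 and -113538585589 < 0  ⇒  (a,b)_∞ = +1.
v=43: a=43^1·(≡10), b=43^3·(≡28) mod 43; (10|43)=+1, (28|43)=-1; (−1)^{1·3·21}·(+1)^3·(-1)^1 = +1.
v=3: a=3^-4·(≡2), b=3^-12·(≡2) mod 3; (2|3)=-1, (2|3)=-1; (−1)^{-4·-12·1}·(-1)^-12·(-1)^-4 = +1.
v=13: a=13^1·(≡12), b=13^5·(≡3) mod 13; (12|13)=+1, (3|13)=+1; (−1)^{1·5·6}·(+1)^5·(+1)^1 = +1.
v=19: a=19^0·(≡1), b=19^-1·(≡17) mod 19; (1|19)=+1, (17|19)=+1; (−1)^{0·-1·9}·(+1)^-1·(+1)^0 = +1.
v=23: a=23^0·(≡6), b=23^1·(≡9) mod 23; (6|23)=+1, (9|23)=+1; (−1)^{0·1·11}·(+1)^1·(+1)^0 = +1.
v=47: a=47^1·(≡36), b=47^3·(≡4) mod 47; (36|47)=+1, (4|47)=+1; (−1)^{1·3·23}·(+1)^3·(+1)^1 = -1.
v=29: a=29^1·(≡7), b=29^3·(≡12) mod 29; (7|29)=+1, (12|29)=-1; (−1)^{1·3·14}·(+1)^3·(-1)^1 = -1.
v=5: a=5^1·(≡3), b=5^4·(≡1) mod 5; (3|5)=-1, (1|5)=+1; (−1)^{1·4·2}·(-1)^4·(+1)^1 = +1.
v=2: v_2(a)=2, v_2(b)=0; units ≡ 1, 3 (mod 8); ε·ε+αω+βω = 0·1+2·1+0·0 ≡ 0  ⇒  (a,b)_2 = +1.
Ram(3809585, -113538585589) = {11, 29, 31, 47}; no ℚ_11-point on the conic.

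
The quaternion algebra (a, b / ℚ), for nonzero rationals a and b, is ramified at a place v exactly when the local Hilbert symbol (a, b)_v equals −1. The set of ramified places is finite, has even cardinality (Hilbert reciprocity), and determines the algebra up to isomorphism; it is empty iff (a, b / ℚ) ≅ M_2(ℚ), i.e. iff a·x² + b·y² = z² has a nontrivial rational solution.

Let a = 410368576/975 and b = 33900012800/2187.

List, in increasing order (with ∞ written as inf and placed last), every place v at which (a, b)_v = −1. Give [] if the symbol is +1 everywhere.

(a, b) ≡ (472719, 30039) mod (ℚ^×)²; places V = {2, 3, 5, 13, 17, 19, 23, 31, ∞}.
(a,b)_∞: sgn(472719)=+, sgn(30039)=+, so +1.
(a,b)_2: α=6, β=8; u≡7, v≡7 (mod 8); ε(u)ε(v)=1·1, αω(v)=6·0, βω(u)=8·0; sum ≡ 1  ⇒  -1.
(a,b)_19: α=0, u≡13; β=1, v≡6 (mod 19); (13|19)=-1, (6|19)=+1; sign (−1)^0·-1^1·+1^0 = -1.
(a,b)_31: α=1, u≡1; β=1, v≡5 (mod 31); (1|31)=+1, (5|31)=+1; sign (−1)^1·+1^1·+1^1 = -1.
(a,b)_3: α=-1, u≡1; β=-7, v≡2 (mod 3); (1|3)=+1, (2|3)=-1; sign (−1)^1·+1^-7·-1^-1 = +1.
(a,b)_17: α=1, u≡7; β=1, v≡16 (mod 17); (7|17)=-1, (16|17)=+1; sign (−1)^0·-1^1·+1^1 = -1.
(a,b)_23: α=3, u≡19; β=2, v≡1 (mod 23); (19|23)=-1, (1|23)=+1; sign (−1)^0·-1^2·+1^3 = +1.
(a,b)_13: α=-1, u≡2; β=0, v≡10 (mod 13); (2|13)=-1, (10|13)=+1; sign (−1)^0·-1^0·+1^-1 = +1.
(a,b)_5: α=-2, u≡4; β=2, v≡1 (mod 5); (4|5)=+1, (1|5)=+1; sign (−1)^0·+1^2·+1^-2 = +1.
Ram(472719, 30039) = {2, 17, 19, 31}; no ℚ_2-point on the conic.

[2, 17, 19, 31]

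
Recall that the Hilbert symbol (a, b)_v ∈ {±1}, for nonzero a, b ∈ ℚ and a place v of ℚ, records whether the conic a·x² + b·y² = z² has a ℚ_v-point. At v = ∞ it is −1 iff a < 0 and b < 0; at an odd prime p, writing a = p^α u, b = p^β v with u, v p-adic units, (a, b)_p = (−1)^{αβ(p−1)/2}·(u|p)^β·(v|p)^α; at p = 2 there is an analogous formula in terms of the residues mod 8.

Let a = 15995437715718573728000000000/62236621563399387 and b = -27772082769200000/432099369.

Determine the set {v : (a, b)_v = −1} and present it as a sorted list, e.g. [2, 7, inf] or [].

[2, 5, 7, 17]

(a, b) ≡ (19635, -44030) mod (ℚ^×)²; places V = {2, 3, 5, 7, 11, 13, 17, 19, 37, 41, ∞}.
(a,b)_17: α=1, u≡2; β=1, v≡12 (mod 17); (2|17)=+1, (12|17)=-1; sign (−1)^0·+1^1·-1^1 = -1.
(a,b)_41: α=-4, u≡2; β=-2, v≡16 (mod 41); (2|41)=+1, (16|41)=+1; sign (−1)^0·+1^-2·+1^-4 = +1.
(a,b)_∞: sgn(19635)=+, sgn(-44030)=−, so +1.
(a,b)_2: α=14, β=7; u≡3, v≡1 (mod 8); ε(u)ε(v)=1·0, αω(v)=14·0, βω(u)=7·1; sum ≡ 1  ⇒  -1.
(a,b)_19: α=6, u≡2; β=4, v≡2 (mod 19); (2|19)=-1, (2|19)=-1; sign (−1)^0·-1^4·-1^6 = +1.
(a,b)_13: α=-8, u≡7; β=-4, v≡12 (mod 13); (7|13)=-1, (12|13)=+1; sign (−1)^0·-1^-4·+1^-8 = +1.
(a,b)_3: α=-3, u≡2; β=-2, v≡1 (mod 3); (2|3)=-1, (1|3)=+1; sign (−1)^0·-1^-2·+1^-3 = +1.
(a,b)_5: α=9, u≡3; β=5, v≡4 (mod 5); (3|5)=-1, (4|5)=+1; sign (−1)^0·-1^5·+1^9 = -1.
(a,b)_7: α=3, u≡6; β=1, v≡5 (mod 7); (6|7)=-1, (5|7)=-1; sign (−1)^1·-1^1·-1^3 = -1.
(a,b)_11: α=3, u≡3; β=2, v≡9 (mod 11); (3|11)=+1, (9|11)=+1; sign (−1)^0·+1^2·+1^3 = +1.
(a,b)_37: α=2, u≡36; β=1, v≡6 (mod 37); (36|37)=+1, (6|37)=-1; sign (−1)^0·+1^1·-1^2 = +1.
|Ram(19635, -44030)| = 4, even; anisotropic at {2, 5, 7, 17}.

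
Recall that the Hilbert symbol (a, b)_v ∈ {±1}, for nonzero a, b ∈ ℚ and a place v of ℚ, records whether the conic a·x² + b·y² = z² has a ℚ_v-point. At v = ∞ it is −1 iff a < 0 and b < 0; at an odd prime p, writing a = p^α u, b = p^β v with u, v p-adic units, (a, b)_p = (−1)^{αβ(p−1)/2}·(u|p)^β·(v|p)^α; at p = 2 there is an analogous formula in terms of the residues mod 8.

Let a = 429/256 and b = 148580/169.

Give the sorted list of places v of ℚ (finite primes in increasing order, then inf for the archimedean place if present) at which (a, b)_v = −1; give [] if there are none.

(a, b) ≡ (429, 37145) mod (ℚ^×)²; places V = {2, 3, 5, 11, 13, 17, 19, 23, ∞}.
(a,b)_2: α=-8, β=2; u≡5, v≡1 (mod 8); ε(u)ε(v)=0·0, αω(v)=-8·0, βω(u)=2·1; sum ≡ 0  ⇒  +1.
(a,b)_23: α=0, u≡5; β=1, v≡14 (mod 23); (5|23)=-1, (14|23)=-1; sign (−1)^0·-1^1·-1^0 = -1.
(a,b)_5: α=0, u≡4; β=1, v≡4 (mod 5); (4|5)=+1, (4|5)=+1; sign (−1)^0·+1^1·+1^0 = +1.
(a,b)_17: α=0, u≡4; β=1, v≡15 (mod 17); (4|17)=+1, (15|17)=+1; sign (−1)^0·+1^1·+1^0 = +1.
(a,b)_19: α=0, u≡16; β=1, v≡4 (mod 19); (16|19)=+1, (4|19)=+1; sign (−1)^0·+1^1·+1^0 = +1.
(a,b)_∞: sgn(429)=+, sgn(37145)=+, so +1.
(a,b)_11: α=1, u≡2; β=0, v≡9 (mod 11); (2|11)=-1, (9|11)=+1; sign (−1)^0·-1^0·+1^1 = +1.
(a,b)_13: α=1, u≡8; β=-2, v≡3 (mod 13); (8|13)=-1, (3|13)=+1; sign (−1)^0·-1^-2·+1^1 = +1.
(a,b)_3: α=1, u≡2; β=0, v≡2 (mod 3); (2|3)=-1, (2|3)=-1; sign (−1)^0·-1^0·-1^1 = -1.
(429, 37145 / ℚ) ramifies at {3, 23}: a division algebra.

[3, 23]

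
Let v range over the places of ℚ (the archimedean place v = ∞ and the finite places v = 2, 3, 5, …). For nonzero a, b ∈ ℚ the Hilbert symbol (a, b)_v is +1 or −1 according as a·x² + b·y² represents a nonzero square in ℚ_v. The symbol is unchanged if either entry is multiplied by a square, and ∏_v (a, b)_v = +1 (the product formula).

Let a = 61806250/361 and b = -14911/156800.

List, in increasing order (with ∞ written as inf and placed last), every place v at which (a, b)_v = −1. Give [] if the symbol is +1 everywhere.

Mod squares: a ≡ 98890, b ≡ -29822. Check v ∈ {∞, 2, 5, 7, 11, 13, 19, 29, 31, 37}.
v=2: v_2(a)=1, v_2(b)=-7; units ≡ 5, 1 (mod 8); ε·ε+αω+βω = 0·0+1·0+-7·1 ≡ 1  ⇒  (a,b)_2 = -1.
v=11: a=11^1·(≡3), b=11^0·(≡10) mod 11; (3|11)=+1, (10|11)=-1; (−1)^{1·0·5}·(+1)^0·(-1)^1 = -1.
v=∞: 98890 > 0 and -29822 < 0  ⇒  (a,b)_∞ = +1.
v=13: a=13^0·(≡9), b=13^1·(≡7) mod 13; (9|13)=+1, (7|13)=-1; (−1)^{0·1·6}·(+1)^1·(-1)^0 = +1.
v=7: a=7^0·(≡4), b=7^-2·(≡6) mod 7; (4|7)=+1, (6|7)=-1; (−1)^{0·-2·3}·(+1)^-2·(-1)^0 = +1.
v=37: a=37^0·(≡28), b=37^1·(≡24) mod 37; (28|37)=+1, (24|37)=-1; (−1)^{0·1·18}·(+1)^1·(-1)^0 = +1.
v=19: a=19^-2·(≡10), b=19^0·(≡13) mod 19; (10|19)=-1, (13|19)=-1; (−1)^{-2·0·9}·(-1)^0·(-1)^-2 = +1.
v=29: a=29^1·(≡12), b=29^0·(≡21) mod 29; (12|29)=-1, (21|29)=-1; (−1)^{1·0·14}·(-1)^0·(-1)^1 = -1.
v=5: a=5^5·(≡3), b=5^-2·(≡2) mod 5; (3|5)=-1, (2|5)=-1; (−1)^{5·-2·2}·(-1)^-2·(-1)^5 = -1.
v=31: a=31^1·(≡7), b=31^1·(≡23) mod 31; (7|31)=+1, (23|31)=-1; (−1)^{1·1·15}·(+1)^1·(-1)^1 = +1.
Ram(98890, -29822) = {2, 5, 11, 29}; no ℚ_2-point on the conic.

[2, 5, 11, 29]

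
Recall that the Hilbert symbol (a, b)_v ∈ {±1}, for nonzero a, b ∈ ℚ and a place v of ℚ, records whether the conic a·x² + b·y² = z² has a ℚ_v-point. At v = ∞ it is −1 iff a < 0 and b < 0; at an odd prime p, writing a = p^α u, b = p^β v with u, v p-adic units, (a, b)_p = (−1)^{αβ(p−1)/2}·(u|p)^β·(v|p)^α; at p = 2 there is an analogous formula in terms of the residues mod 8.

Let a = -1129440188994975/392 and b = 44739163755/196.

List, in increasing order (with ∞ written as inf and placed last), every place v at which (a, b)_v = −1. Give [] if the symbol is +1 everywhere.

[2, 5, 11, 13]

(a, b) ≡ (-4862, 195) mod (ℚ^×)²; places V = {2, 3, 5, 7, 11, 13, 17, ∞}.
(a,b)_13: α=1, u≡4; β=1, v≡8 (mod 13); (4|13)=+1, (8|13)=-1; sign (−1)^0·+1^1·-1^1 = -1.
(a,b)_∞: sgn(-4862)=−, sgn(195)=+, so +1.
(a,b)_11: α=3, u≡1; β=2, v≡6 (mod 11); (1|11)=+1, (6|11)=-1; sign (−1)^0·+1^2·-1^3 = -1.
(a,b)_7: α=-2, u≡3; β=-2, v≡5 (mod 7); (3|7)=-1, (5|7)=-1; sign (−1)^0·-1^-2·-1^-2 = +1.
(a,b)_17: α=3, u≡11; β=2, v≡2 (mod 17); (11|17)=-1, (2|17)=+1; sign (−1)^0·-1^2·+1^3 = +1.
(a,b)_2: α=-3, β=-2; u≡1, v≡3 (mod 8); ε(u)ε(v)=0·1, αω(v)=-3·1, βω(u)=-2·0; sum ≡ 1  ⇒  -1.
(a,b)_3: α=12, u≡1; β=9, v≡2 (mod 3); (1|3)=+1, (2|3)=-1; sign (−1)^0·+1^9·-1^12 = +1.
(a,b)_5: α=2, u≡3; β=1, v≡1 (mod 5); (3|5)=-1, (1|5)=+1; sign (−1)^0·-1^1·+1^2 = -1.
Ram(-4862, 195) = {2, 5, 11, 13}; no ℚ_2-point on the conic.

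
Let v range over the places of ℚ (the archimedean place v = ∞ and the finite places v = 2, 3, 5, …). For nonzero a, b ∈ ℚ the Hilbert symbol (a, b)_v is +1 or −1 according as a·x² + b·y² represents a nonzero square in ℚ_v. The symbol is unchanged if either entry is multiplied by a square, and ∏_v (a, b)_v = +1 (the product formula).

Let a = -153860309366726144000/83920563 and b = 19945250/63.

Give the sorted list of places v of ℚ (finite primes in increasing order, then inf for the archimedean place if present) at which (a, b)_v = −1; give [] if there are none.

[2, 3, 7, 13]

Mod squares: a ≡ -3705, b ≡ 15470. Check v ∈ {∞, 2, 3, 5, 7, 13, 17, 19, 23, 31, 41, 43}.
v=13: a=13^3·(≡1), b=13^1·(≡5) mod 13; (1|13)=+1, (5|13)=-1; (−1)^{3·1·6}·(+1)^1·(-1)^3 = -1.
v=3: a=3^-3·(≡1), b=3^-2·(≡2) mod 3; (1|3)=+1, (2|3)=-1; (−1)^{-3·-2·1}·(+1)^-2·(-1)^-3 = -1.
v=∞: -3705 < 0 and 15470 > 0  ⇒  (a,b)_∞ = +1.
v=23: a=23^2·(≡22), b=23^0·(≡20) mod 23; (22|23)=-1, (20|23)=-1; (−1)^{2·0·11}·(-1)^0·(-1)^2 = +1.
v=17: a=17^2·(≡9), b=17^1·(≡1) mod 17; (9|17)=+1, (1|17)=+1; (−1)^{2·1·8}·(+1)^1·(+1)^2 = +1.
v=5: a=5^3·(≡1), b=5^3·(≡4) mod 5; (1|5)=+1, (4|5)=+1; (−1)^{3·3·2}·(+1)^3·(+1)^3 = +1.
v=31: a=31^2·(≡26), b=31^0·(≡5) mod 31; (26|31)=-1, (5|31)=+1; (−1)^{2·0·15}·(-1)^0·(+1)^2 = +1.
v=43: a=43^-2·(≡10), b=43^0·(≡28) mod 43; (10|43)=+1, (28|43)=-1; (−1)^{-2·0·21}·(+1)^0·(-1)^-2 = +1.
v=7: a=7^2·(≡3), b=7^-1·(≡5) mod 7; (3|7)=-1, (5|7)=-1; (−1)^{2·-1·3}·(-1)^-1·(-1)^2 = -1.
v=19: a=19^1·(≡10), b=19^2·(≡6) mod 19; (10|19)=-1, (6|19)=+1; (−1)^{1·2·9}·(-1)^2·(+1)^1 = +1.
v=41: a=41^-2·(≡38), b=41^0·(≡14) mod 41; (38|41)=-1, (14|41)=-1; (−1)^{-2·0·20}·(-1)^0·(-1)^-2 = +1.
v=2: v_2(a)=12, v_2(b)=1; units ≡ 7, 7 (mod 8); ε·ε+αω+βω = 1·1+12·0+1·0 ≡ 1  ⇒  (a,b)_2 = -1.
(-3705, 15470 / ℚ) ramifies at {2, 3, 7, 13}: a division algebra.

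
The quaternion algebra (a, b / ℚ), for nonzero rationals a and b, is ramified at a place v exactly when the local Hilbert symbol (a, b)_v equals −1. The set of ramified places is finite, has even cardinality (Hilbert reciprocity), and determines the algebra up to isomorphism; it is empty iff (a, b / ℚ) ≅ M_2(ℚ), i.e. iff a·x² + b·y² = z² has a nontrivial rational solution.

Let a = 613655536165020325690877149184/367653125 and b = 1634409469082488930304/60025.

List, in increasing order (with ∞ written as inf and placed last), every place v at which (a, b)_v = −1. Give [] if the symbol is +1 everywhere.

Mod squares: a ≡ 2530, b ≡ 11594. Check v ∈ {∞, 2, 5, 7, 11, 17, 23, 31}.
v=17: a=17^4·(≡5), b=17^3·(≡13) mod 17; (5|17)=-1, (13|17)=+1; (−1)^{4·3·8}·(-1)^3·(+1)^4 = -1.
v=23: a=23^3·(≡2), b=23^2·(≡6) mod 23; (2|23)=+1, (6|23)=+1; (−1)^{3·2·11}·(+1)^2·(+1)^3 = +1.
v=11: a=11^7·(≡8), b=11^5·(≡9) mod 11; (8|11)=-1, (9|11)=+1; (−1)^{7·5·5}·(-1)^5·(+1)^7 = +1.
v=∞: 2530 > 0 and 11594 > 0  ⇒  (a,b)_∞ = +1.
v=31: a=31^4·(≡9), b=31^3·(≡18) mod 31; (9|31)=+1, (18|31)=+1; (−1)^{4·3·15}·(+1)^3·(+1)^4 = +1.
v=7: a=7^-6·(≡3), b=7^-4·(≡1) mod 7; (3|7)=-1, (1|7)=+1; (−1)^{-6·-4·3}·(-1)^-4·(+1)^-6 = +1.
v=2: v_2(a)=25, v_2(b)=17; units ≡ 1, 5 (mod 8); ε·ε+αω+βω = 0·0+25·1+17·0 ≡ 1  ⇒  (a,b)_2 = -1.
v=5: a=5^-5·(≡1), b=5^-2·(≡4) mod 5; (1|5)=+1, (4|5)=+1; (−1)^{-5·-2·2}·(+1)^-2·(+1)^-5 = +1.
Ram(2530, 11594) = {2, 17}; no ℚ_2-point on the conic.

[2, 17]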